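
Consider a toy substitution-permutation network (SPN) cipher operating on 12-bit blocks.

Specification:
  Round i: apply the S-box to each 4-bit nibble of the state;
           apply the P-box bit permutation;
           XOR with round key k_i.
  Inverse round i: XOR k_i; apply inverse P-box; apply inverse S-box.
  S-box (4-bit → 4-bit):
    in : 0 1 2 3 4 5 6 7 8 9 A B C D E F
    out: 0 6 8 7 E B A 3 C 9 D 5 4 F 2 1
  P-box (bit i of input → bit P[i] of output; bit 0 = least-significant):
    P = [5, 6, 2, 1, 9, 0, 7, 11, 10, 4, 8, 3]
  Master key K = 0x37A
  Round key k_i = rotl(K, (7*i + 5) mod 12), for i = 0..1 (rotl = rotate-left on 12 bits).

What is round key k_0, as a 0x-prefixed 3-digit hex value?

K = 0x37A
k_0 = rotl(K, (7*0+5) mod 12) = rotl(K, 5) = 0xF46

0xF46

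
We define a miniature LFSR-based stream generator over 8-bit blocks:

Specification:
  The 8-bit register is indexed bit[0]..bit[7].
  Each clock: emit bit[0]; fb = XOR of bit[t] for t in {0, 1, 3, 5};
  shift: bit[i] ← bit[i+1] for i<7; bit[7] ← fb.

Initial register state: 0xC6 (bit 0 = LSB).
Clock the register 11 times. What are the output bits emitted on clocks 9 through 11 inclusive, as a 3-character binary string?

reg_0 = 0xC6
clock 1: out=0, reg = 0xE3
clock 2: out=1, reg = 0xF1
clock 3: out=1, reg = 0x78
clock 4: out=0, reg = 0x3C
clock 5: out=0, reg = 0x1E
clock 6: out=0, reg = 0x0F
clock 7: out=1, reg = 0x87
clock 8: out=1, reg = 0x43
clock 9: out=1, reg = 0x21
clock 10: out=1, reg = 0x10
clock 11: out=0, reg = 0x08

110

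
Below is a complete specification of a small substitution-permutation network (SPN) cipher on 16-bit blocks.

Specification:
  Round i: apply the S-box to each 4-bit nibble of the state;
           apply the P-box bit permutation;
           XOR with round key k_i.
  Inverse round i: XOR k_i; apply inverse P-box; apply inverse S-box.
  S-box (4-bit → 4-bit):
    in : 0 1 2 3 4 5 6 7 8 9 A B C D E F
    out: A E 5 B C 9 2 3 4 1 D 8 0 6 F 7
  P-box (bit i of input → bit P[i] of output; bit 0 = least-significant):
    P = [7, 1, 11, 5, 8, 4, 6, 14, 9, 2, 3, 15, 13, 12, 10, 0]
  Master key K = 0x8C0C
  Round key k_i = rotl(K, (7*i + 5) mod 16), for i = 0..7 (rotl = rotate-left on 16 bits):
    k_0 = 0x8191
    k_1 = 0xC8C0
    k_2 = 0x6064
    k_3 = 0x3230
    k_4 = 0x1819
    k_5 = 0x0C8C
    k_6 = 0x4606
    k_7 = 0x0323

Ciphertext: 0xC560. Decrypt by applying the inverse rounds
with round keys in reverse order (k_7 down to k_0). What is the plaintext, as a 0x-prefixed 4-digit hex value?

0xEA33

s_0 = ciphertext = 0xC560
s_1 = InvRound(s_0, k_7) = 0x4546
s_2 = InvRound(s_1, k_6) = 0xC92C
s_3 = InvRound(s_2, k_5) = 0x8B55
s_4 = InvRound(s_3, k_4) = 0x6E2C
s_5 = InvRound(s_4, k_3) = 0xDD08
s_6 = InvRound(s_5, k_2) = 0xF124
s_7 = InvRound(s_6, k_1) = 0x762A
s_8 = InvRound(s_7, k_0) = 0xEA33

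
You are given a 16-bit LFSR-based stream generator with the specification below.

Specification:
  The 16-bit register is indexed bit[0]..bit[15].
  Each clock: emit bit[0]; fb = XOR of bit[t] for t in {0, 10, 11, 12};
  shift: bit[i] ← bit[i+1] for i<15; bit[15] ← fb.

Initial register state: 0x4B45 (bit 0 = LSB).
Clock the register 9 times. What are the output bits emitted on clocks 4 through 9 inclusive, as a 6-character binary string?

000101

reg_0 = 0x4B45
clock 1: out=1, reg = 0x25A2
clock 2: out=0, reg = 0x92D1
clock 3: out=1, reg = 0x4968
clock 4: out=0, reg = 0xA4B4
clock 5: out=0, reg = 0xD25A
clock 6: out=0, reg = 0xE92D
clock 7: out=1, reg = 0x7496
clock 8: out=0, reg = 0x3A4B
clock 9: out=1, reg = 0x9D25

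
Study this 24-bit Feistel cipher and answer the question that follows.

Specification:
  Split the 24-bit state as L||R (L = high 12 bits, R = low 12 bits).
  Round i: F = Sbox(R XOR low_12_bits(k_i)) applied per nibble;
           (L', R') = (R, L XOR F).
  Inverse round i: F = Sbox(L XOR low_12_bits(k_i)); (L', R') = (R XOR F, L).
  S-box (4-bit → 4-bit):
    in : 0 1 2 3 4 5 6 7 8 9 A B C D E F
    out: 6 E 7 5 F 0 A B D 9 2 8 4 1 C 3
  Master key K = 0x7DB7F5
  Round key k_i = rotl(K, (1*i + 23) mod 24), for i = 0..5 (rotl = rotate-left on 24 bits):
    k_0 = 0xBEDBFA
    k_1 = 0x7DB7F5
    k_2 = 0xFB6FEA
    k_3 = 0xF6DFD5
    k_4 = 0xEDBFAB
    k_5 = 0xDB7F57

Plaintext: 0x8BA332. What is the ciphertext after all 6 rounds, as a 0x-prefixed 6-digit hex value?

0x96292B

s_0 = plaintext = 0x8BA332
s_1 = Round(s_0, k_0) = 0x3325F7
s_2 = Round(s_1, k_1) = 0x5F7455
s_3 = Round(s_2, k_2) = 0x455D74
s_4 = Round(s_3, k_3) = 0xD7437B
s_5 = Round(s_4, k_4) = 0x37B962
s_6 = Round(s_5, k_5) = 0x96292B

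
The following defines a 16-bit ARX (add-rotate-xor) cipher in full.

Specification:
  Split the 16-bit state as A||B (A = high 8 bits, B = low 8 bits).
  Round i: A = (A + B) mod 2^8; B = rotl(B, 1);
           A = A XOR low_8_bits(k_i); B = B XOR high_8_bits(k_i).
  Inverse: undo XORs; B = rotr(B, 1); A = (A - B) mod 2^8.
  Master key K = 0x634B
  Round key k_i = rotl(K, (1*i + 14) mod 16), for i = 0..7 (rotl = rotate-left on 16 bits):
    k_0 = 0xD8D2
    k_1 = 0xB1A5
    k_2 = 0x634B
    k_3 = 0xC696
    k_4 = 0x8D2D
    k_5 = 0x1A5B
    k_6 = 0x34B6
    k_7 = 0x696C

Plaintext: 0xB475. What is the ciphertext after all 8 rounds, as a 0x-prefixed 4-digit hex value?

s_0 = plaintext = 0xB475
s_1 = Round(s_0, k_0) = 0xFB32
s_2 = Round(s_1, k_1) = 0x88D5
s_3 = Round(s_2, k_2) = 0x16C8
s_4 = Round(s_3, k_3) = 0x4857
s_5 = Round(s_4, k_4) = 0xB223
s_6 = Round(s_5, k_5) = 0x8E5C
s_7 = Round(s_6, k_6) = 0x5C8C
s_8 = Round(s_7, k_7) = 0x8470

0x8470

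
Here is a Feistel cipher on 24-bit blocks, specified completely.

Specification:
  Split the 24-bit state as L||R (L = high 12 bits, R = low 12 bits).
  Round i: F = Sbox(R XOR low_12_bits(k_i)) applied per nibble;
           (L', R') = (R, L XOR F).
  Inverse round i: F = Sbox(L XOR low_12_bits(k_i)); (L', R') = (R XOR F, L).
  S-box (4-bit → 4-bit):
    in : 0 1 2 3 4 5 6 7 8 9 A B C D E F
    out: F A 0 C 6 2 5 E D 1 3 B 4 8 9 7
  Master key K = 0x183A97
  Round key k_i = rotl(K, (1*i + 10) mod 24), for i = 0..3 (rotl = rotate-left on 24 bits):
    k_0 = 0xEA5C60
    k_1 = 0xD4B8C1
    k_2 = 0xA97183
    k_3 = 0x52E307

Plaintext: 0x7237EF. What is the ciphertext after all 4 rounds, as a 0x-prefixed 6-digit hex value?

s_0 = plaintext = 0x7237EF
s_1 = Round(s_0, k_0) = 0x7EFCF4
s_2 = Round(s_1, k_1) = 0xCF412D
s_3 = Round(s_2, k_2) = 0x12D3CD
s_4 = Round(s_3, k_3) = 0x3CDE6E

0x3CDE6E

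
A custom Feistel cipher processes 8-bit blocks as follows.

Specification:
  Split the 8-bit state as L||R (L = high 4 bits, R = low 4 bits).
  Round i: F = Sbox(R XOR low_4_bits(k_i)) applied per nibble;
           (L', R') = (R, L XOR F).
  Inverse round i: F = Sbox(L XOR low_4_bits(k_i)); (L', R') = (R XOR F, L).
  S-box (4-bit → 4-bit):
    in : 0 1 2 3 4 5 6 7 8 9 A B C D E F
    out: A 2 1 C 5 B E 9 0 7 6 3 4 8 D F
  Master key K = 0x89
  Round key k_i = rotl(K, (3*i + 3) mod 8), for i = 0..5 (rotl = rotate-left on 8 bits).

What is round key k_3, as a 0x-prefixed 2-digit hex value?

K = 0x89
k_0 = rotl(K, (3*0+3) mod 8) = rotl(K, 3) = 0x4C
k_1 = rotl(K, (3*1+3) mod 8) = rotl(K, 6) = 0x62
k_2 = rotl(K, (3*2+3) mod 8) = rotl(K, 1) = 0x13
k_3 = rotl(K, (3*3+3) mod 8) = rotl(K, 4) = 0x98

0x98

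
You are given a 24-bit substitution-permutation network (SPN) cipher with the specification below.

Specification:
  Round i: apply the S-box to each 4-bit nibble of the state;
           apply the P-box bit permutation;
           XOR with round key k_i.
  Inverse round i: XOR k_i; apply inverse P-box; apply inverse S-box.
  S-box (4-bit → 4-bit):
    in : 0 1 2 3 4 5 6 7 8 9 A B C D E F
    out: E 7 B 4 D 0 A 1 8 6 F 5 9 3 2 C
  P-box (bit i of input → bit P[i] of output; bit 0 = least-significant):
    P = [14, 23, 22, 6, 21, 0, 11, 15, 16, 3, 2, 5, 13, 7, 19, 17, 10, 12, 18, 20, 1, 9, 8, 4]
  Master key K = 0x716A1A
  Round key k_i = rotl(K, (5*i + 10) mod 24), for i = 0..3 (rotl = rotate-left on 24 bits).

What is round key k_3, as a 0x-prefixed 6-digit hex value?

K = 0x716A1A
k_0 = rotl(K, (5*0+10) mod 24) = rotl(K, 10) = 0xA869C5
k_1 = rotl(K, (5*1+10) mod 24) = rotl(K, 15) = 0x0D38B5
k_2 = rotl(K, (5*2+10) mod 24) = rotl(K, 20) = 0xA716A1
k_3 = rotl(K, (5*3+10) mod 24) = rotl(K, 1) = 0xE2D434

0xE2D434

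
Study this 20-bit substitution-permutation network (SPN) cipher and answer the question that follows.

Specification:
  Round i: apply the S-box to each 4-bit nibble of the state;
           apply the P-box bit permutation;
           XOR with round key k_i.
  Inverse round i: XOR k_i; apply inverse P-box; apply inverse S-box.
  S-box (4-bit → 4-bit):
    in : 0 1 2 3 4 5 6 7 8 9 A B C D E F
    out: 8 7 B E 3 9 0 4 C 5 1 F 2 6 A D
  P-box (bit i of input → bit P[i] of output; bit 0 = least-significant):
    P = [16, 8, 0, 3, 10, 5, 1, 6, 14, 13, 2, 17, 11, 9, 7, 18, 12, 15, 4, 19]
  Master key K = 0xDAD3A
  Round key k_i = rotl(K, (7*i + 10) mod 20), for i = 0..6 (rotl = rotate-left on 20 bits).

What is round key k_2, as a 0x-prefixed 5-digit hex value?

K = 0xDAD3A
k_0 = rotl(K, (7*0+10) mod 20) = rotl(K, 10) = 0x4EB6B
k_1 = rotl(K, (7*1+10) mod 20) = rotl(K, 17) = 0x5B5A7
k_2 = rotl(K, (7*2+10) mod 20) = rotl(K, 4) = 0xAD3AD

0xAD3AD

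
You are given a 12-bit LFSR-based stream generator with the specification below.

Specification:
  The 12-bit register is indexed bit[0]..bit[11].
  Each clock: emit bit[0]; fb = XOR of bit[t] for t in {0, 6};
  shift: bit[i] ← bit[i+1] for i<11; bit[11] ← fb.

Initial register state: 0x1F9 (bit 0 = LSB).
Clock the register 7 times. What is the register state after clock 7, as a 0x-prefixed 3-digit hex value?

0xFC3

reg_0 = 0x1F9
clock 1: out=1, reg = 0x0FC
clock 2: out=0, reg = 0x87E
clock 3: out=0, reg = 0xC3F
clock 4: out=1, reg = 0xE1F
clock 5: out=1, reg = 0xF0F
clock 6: out=1, reg = 0xF87
clock 7: out=1, reg = 0xFC3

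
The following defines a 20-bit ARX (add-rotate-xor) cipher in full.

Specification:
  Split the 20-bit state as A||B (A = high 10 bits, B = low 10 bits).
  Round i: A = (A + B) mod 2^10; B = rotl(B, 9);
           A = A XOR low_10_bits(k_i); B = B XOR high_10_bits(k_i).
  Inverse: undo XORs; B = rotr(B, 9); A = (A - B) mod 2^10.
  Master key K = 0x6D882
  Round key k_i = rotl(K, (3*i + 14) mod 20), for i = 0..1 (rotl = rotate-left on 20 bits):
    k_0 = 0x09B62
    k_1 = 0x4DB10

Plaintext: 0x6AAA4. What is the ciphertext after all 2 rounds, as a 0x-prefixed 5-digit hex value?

s_0 = plaintext = 0x6AAA4
s_1 = Round(s_0, k_0) = 0xCB174
s_2 = Round(s_1, k_1) = 0xEC18C

0xEC18C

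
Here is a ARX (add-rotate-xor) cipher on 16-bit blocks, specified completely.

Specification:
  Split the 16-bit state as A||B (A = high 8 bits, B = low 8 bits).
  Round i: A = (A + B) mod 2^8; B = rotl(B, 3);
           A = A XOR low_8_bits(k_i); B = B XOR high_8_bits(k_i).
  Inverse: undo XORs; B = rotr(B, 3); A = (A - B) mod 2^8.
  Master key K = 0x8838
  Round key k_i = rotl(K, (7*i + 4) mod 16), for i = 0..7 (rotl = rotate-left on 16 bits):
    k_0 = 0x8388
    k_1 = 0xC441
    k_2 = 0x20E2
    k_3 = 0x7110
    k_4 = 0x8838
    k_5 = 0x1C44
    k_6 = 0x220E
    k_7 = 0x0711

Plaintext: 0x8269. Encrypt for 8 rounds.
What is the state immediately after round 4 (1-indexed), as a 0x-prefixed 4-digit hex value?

s_0 = plaintext = 0x8269
s_1 = Round(s_0, k_0) = 0x63C8
s_2 = Round(s_1, k_1) = 0x6A82
s_3 = Round(s_2, k_2) = 0x0E34
s_4 = Round(s_3, k_3) = 0x52D0
s_5 = Round(s_4, k_4) = 0x1A0E
s_6 = Round(s_5, k_5) = 0x6C6C
s_7 = Round(s_6, k_6) = 0xD641
s_8 = Round(s_7, k_7) = 0x060D

0x52D0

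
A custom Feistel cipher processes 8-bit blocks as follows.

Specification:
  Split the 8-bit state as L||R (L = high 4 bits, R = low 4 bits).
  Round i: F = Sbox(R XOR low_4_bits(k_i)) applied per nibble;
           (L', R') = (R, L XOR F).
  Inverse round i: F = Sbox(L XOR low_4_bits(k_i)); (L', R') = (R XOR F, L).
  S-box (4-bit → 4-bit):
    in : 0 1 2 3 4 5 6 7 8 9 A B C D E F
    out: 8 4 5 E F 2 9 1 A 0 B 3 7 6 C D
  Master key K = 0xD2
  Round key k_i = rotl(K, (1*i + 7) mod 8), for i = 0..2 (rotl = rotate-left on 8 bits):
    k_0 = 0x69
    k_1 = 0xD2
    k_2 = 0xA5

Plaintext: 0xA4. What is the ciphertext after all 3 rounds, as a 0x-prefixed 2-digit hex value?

s_0 = plaintext = 0xA4
s_1 = Round(s_0, k_0) = 0x4C
s_2 = Round(s_1, k_1) = 0xC8
s_3 = Round(s_2, k_2) = 0x8A

0x8A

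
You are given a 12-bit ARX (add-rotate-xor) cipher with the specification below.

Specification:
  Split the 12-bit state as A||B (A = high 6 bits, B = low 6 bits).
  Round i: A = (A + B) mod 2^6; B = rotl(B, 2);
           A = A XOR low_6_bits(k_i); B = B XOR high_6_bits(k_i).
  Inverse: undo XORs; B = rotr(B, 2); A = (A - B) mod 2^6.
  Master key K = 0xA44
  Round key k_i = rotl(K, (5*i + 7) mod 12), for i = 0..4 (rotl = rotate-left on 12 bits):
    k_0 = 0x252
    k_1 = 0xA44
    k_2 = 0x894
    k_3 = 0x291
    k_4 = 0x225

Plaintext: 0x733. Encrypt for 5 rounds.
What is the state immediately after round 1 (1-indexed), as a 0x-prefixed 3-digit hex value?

0x746

s_0 = plaintext = 0x733
s_1 = Round(s_0, k_0) = 0x746
s_2 = Round(s_1, k_1) = 0x9F1
s_3 = Round(s_2, k_2) = 0x325
s_4 = Round(s_3, k_3) = 0x81C
s_5 = Round(s_4, k_4) = 0x679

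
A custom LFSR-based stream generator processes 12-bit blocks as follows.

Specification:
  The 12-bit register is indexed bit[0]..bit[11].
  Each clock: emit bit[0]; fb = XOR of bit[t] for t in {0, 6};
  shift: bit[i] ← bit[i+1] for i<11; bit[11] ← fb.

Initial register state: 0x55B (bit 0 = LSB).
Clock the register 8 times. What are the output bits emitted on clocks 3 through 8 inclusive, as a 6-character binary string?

reg_0 = 0x55B
clock 1: out=1, reg = 0x2AD
clock 2: out=1, reg = 0x956
clock 3: out=0, reg = 0xCAB
clock 4: out=1, reg = 0xE55
clock 5: out=1, reg = 0x72A
clock 6: out=0, reg = 0x395
clock 7: out=1, reg = 0x9CA
clock 8: out=0, reg = 0xCE5

011010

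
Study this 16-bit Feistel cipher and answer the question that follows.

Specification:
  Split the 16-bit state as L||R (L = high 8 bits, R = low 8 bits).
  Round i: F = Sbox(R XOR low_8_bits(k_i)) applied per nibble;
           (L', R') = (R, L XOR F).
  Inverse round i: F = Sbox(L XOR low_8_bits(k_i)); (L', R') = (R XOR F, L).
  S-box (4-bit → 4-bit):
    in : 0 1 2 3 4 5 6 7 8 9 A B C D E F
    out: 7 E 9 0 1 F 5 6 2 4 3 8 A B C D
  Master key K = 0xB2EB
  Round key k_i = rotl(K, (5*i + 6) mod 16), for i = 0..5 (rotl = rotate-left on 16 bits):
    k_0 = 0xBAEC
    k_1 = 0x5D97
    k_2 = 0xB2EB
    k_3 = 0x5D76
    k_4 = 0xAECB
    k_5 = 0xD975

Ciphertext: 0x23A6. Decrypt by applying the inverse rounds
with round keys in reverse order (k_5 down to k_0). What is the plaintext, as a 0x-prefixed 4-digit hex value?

s_0 = ciphertext = 0x23A6
s_1 = InvRound(s_0, k_5) = 0x5323
s_2 = InvRound(s_1, k_4) = 0x6153
s_3 = InvRound(s_2, k_3) = 0xB561
s_4 = InvRound(s_3, k_2) = 0x9DB5
s_5 = InvRound(s_4, k_1) = 0xC69D
s_6 = InvRound(s_5, k_0) = 0x0EC6

0x0EC6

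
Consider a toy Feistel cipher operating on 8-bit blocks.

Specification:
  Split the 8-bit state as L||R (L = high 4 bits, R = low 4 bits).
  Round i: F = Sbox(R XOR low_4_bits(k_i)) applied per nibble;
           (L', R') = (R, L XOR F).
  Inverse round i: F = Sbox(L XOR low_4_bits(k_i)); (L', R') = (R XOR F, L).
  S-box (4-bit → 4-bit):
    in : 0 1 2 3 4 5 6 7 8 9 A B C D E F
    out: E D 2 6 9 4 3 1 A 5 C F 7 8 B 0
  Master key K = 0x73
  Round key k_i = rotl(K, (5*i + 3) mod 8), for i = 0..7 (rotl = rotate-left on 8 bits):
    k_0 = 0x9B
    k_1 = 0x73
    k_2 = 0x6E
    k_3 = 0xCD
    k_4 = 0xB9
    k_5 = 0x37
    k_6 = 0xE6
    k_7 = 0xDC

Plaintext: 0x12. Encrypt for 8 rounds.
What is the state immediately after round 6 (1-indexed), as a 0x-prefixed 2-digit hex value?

s_0 = plaintext = 0x12
s_1 = Round(s_0, k_0) = 0x24
s_2 = Round(s_1, k_1) = 0x43
s_3 = Round(s_2, k_2) = 0x3C
s_4 = Round(s_3, k_3) = 0xCE
s_5 = Round(s_4, k_4) = 0xED
s_6 = Round(s_5, k_5) = 0xD2
s_7 = Round(s_6, k_6) = 0x24
s_8 = Round(s_7, k_7) = 0x48

0xD2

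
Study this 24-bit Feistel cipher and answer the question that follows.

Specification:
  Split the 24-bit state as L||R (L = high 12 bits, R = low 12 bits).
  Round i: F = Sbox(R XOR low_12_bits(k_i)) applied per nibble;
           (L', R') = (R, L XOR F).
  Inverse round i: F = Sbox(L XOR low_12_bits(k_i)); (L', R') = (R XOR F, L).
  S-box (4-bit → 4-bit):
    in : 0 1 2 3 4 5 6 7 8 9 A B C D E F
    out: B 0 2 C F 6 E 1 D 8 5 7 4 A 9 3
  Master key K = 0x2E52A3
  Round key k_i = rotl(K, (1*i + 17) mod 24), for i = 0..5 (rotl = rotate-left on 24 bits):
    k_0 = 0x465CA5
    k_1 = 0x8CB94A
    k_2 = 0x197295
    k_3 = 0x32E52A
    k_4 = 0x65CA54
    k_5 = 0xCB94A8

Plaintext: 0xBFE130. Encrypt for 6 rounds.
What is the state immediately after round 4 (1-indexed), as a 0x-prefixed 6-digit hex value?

s_0 = plaintext = 0xBFE130
s_1 = Round(s_0, k_0) = 0x130178
s_2 = Round(s_1, k_1) = 0x178CF2
s_3 = Round(s_2, k_2) = 0xCF2899
s_4 = Round(s_3, k_3) = 0x89968E
s_5 = Round(s_4, k_4) = 0x68EC3C
s_6 = Round(s_5, k_5) = 0xC3CB01

0x89968E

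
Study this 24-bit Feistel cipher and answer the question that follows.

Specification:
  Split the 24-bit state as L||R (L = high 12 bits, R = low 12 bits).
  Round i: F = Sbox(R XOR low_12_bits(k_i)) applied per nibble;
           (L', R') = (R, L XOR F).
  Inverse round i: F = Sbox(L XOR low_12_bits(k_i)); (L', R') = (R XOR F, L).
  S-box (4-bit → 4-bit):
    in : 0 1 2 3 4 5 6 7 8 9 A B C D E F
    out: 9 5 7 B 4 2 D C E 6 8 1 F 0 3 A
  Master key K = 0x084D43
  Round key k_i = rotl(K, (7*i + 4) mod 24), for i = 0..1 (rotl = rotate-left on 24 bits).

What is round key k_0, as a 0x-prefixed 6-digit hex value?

0x84D430

K = 0x084D43
k_0 = rotl(K, (7*0+4) mod 24) = rotl(K, 4) = 0x84D430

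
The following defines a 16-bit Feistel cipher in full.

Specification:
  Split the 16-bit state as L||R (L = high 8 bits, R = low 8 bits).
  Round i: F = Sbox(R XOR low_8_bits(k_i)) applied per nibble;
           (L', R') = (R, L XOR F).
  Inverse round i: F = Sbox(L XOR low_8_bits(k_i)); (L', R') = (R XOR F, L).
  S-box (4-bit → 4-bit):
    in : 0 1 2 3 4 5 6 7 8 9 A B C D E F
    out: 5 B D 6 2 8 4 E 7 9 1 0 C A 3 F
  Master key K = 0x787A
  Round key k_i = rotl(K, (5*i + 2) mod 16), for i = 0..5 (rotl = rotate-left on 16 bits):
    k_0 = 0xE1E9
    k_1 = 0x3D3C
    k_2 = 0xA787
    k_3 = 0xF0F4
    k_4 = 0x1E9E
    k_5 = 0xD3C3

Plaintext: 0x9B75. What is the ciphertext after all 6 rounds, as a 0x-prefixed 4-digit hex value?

0x5DC5

s_0 = plaintext = 0x9B75
s_1 = Round(s_0, k_0) = 0x7507
s_2 = Round(s_1, k_1) = 0x0715
s_3 = Round(s_2, k_2) = 0x159A
s_4 = Round(s_3, k_3) = 0x9A56
s_5 = Round(s_4, k_4) = 0x565D
s_6 = Round(s_5, k_5) = 0x5DC5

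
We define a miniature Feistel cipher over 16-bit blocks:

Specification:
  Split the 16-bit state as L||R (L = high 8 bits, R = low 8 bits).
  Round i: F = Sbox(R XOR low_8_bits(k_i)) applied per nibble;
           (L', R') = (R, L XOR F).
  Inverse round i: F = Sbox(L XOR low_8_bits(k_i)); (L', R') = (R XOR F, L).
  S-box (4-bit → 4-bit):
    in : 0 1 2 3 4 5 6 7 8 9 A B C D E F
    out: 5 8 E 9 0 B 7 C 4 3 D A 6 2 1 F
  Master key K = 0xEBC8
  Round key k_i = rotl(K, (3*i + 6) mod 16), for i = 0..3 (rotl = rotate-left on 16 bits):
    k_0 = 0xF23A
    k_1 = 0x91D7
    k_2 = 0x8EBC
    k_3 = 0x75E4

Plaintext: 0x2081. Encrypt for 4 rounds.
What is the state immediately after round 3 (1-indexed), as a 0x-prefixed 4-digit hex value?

s_0 = plaintext = 0x2081
s_1 = Round(s_0, k_0) = 0x818A
s_2 = Round(s_1, k_1) = 0x8A33
s_3 = Round(s_2, k_2) = 0x33C5
s_4 = Round(s_3, k_3) = 0xC5DB

0x33C5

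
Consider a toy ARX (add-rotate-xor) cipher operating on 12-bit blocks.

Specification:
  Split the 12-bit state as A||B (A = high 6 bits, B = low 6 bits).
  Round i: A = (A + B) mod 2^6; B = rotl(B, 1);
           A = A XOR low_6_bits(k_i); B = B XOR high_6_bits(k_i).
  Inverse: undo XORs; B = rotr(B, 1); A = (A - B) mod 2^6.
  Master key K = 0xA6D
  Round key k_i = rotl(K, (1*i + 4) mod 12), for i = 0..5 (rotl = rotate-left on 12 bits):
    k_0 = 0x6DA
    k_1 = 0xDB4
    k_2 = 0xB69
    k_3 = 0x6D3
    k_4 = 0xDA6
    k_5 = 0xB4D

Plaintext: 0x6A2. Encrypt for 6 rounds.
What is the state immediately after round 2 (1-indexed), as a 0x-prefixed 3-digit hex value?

s_0 = plaintext = 0x6A2
s_1 = Round(s_0, k_0) = 0x99E
s_2 = Round(s_1, k_1) = 0xC0A
s_3 = Round(s_2, k_2) = 0x4F9
s_4 = Round(s_3, k_3) = 0x7E8
s_5 = Round(s_4, k_4) = 0x867
s_6 = Round(s_5, k_5) = 0x162

0xC0A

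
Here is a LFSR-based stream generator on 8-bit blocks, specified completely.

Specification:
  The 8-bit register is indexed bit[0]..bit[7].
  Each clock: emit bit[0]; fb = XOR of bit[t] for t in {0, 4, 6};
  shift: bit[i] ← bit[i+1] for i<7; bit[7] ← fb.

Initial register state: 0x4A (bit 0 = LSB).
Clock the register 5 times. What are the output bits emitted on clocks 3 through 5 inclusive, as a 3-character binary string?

reg_0 = 0x4A
clock 1: out=0, reg = 0xA5
clock 2: out=1, reg = 0xD2
clock 3: out=0, reg = 0x69
clock 4: out=1, reg = 0x34
clock 5: out=0, reg = 0x9A

010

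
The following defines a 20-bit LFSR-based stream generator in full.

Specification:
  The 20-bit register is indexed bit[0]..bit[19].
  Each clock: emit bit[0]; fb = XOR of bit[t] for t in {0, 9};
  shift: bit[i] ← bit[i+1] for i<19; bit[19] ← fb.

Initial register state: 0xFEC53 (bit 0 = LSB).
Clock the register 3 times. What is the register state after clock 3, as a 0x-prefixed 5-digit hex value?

reg_0 = 0xFEC53
clock 1: out=1, reg = 0xFF629
clock 2: out=1, reg = 0x7FB14
clock 3: out=0, reg = 0xBFD8A

0xBFD8A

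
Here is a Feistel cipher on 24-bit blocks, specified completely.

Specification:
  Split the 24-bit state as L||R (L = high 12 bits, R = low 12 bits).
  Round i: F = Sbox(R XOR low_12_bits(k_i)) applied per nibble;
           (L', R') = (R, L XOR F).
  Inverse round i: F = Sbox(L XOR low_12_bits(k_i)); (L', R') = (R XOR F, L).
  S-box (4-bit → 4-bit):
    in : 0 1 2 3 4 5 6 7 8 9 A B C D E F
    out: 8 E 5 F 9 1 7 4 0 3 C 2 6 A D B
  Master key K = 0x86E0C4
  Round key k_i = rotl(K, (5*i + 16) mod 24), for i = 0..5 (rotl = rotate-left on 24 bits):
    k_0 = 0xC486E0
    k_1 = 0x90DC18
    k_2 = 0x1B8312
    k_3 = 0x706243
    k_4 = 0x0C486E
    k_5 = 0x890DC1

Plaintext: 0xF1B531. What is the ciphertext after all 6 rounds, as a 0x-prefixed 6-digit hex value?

0xC0F1C7

s_0 = plaintext = 0xF1B531
s_1 = Round(s_0, k_0) = 0x5310B5
s_2 = Round(s_1, k_1) = 0x0B53FB
s_3 = Round(s_2, k_2) = 0x3FB866
s_4 = Round(s_3, k_3) = 0x866FAA
s_5 = Round(s_4, k_4) = 0xFAAC0F
s_6 = Round(s_5, k_5) = 0xC0F1C7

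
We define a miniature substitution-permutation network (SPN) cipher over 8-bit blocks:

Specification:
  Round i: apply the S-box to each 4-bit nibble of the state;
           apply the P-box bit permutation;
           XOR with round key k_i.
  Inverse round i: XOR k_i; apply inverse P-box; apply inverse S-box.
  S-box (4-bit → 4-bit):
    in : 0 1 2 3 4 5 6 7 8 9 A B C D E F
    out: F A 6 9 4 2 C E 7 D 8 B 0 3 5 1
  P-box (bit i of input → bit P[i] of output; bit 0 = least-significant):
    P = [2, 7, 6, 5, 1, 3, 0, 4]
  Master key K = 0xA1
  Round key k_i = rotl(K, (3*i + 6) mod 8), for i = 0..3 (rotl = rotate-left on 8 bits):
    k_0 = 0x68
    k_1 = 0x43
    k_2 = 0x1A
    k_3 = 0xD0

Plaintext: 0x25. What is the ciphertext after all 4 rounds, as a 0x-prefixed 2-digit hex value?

s_0 = plaintext = 0x25
s_1 = Round(s_0, k_0) = 0xE1
s_2 = Round(s_1, k_1) = 0xE0
s_3 = Round(s_2, k_2) = 0xFD
s_4 = Round(s_3, k_3) = 0x56

0x56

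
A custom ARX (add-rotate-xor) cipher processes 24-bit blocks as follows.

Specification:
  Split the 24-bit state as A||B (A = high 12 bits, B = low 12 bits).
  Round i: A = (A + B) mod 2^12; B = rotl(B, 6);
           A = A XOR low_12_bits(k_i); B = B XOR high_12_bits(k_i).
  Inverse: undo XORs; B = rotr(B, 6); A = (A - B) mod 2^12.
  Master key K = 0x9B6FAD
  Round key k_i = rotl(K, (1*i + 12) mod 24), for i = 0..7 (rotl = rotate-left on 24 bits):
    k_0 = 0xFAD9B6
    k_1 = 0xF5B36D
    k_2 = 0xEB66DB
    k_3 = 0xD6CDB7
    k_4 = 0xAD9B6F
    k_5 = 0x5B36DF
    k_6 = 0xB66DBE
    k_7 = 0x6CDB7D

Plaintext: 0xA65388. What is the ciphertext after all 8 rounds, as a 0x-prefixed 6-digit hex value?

0x2C9BC3

s_0 = plaintext = 0xA65388
s_1 = Round(s_0, k_0) = 0x45BDA3
s_2 = Round(s_1, k_1) = 0x2937AD
s_3 = Round(s_2, k_2) = 0xC9B5E8
s_4 = Round(s_3, k_3) = 0xF3477B
s_5 = Round(s_4, k_4) = 0xDC0404
s_6 = Round(s_5, k_5) = 0x71B4A3
s_7 = Round(s_6, k_6) = 0x6003B4
s_8 = Round(s_7, k_7) = 0x2C9BC3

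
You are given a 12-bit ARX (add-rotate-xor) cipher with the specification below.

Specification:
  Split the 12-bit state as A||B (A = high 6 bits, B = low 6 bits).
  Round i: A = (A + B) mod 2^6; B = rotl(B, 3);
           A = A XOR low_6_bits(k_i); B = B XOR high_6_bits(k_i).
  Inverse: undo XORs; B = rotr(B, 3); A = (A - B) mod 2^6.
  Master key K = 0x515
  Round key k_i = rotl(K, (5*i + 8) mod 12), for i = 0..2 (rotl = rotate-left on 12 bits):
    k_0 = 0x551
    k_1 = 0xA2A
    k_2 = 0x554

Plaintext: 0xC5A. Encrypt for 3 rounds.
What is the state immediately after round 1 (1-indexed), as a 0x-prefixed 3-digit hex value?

s_0 = plaintext = 0xC5A
s_1 = Round(s_0, k_0) = 0x686
s_2 = Round(s_1, k_1) = 0x298
s_3 = Round(s_2, k_2) = 0xD96

0x686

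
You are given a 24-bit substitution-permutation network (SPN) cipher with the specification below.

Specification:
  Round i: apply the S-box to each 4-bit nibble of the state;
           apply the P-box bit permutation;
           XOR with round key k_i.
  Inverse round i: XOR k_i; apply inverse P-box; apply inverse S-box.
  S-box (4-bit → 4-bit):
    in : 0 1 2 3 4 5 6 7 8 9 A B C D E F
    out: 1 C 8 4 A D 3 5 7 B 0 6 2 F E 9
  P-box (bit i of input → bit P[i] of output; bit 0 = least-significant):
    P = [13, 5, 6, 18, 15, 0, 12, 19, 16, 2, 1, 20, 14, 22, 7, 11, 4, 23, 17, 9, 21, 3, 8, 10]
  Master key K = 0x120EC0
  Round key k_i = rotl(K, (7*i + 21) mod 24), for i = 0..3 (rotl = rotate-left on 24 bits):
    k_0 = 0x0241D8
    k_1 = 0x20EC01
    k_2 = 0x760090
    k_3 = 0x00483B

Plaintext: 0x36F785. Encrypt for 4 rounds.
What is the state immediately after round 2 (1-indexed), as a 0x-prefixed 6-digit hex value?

0x437DFE

s_0 = plaintext = 0x36F785
s_1 = Round(s_0, k_0) = 0x87B88B
s_2 = Round(s_1, k_1) = 0x437DFE
s_3 = Round(s_2, k_2) = 0x69C47E
s_4 = Round(s_3, k_3) = 0xF4DA47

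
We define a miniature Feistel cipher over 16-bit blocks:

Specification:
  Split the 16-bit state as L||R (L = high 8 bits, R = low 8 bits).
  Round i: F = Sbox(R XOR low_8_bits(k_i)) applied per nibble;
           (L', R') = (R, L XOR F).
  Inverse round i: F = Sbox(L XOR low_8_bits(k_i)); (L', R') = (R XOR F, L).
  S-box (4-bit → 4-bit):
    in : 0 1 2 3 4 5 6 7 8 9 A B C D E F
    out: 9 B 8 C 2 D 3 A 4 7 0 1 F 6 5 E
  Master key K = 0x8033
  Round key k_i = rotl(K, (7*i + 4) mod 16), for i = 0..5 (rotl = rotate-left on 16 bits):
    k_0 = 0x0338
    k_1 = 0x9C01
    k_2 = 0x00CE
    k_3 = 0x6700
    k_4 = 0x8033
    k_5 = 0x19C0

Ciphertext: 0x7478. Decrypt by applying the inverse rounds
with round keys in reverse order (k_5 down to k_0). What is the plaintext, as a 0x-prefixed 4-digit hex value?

s_0 = ciphertext = 0x7478
s_1 = InvRound(s_0, k_5) = 0x6A74
s_2 = InvRound(s_1, k_4) = 0xA36A
s_3 = InvRound(s_2, k_3) = 0x66A3
s_4 = InvRound(s_3, k_2) = 0xA766
s_5 = InvRound(s_4, k_1) = 0x65A7
s_6 = InvRound(s_5, k_0) = 0x7165

0x7165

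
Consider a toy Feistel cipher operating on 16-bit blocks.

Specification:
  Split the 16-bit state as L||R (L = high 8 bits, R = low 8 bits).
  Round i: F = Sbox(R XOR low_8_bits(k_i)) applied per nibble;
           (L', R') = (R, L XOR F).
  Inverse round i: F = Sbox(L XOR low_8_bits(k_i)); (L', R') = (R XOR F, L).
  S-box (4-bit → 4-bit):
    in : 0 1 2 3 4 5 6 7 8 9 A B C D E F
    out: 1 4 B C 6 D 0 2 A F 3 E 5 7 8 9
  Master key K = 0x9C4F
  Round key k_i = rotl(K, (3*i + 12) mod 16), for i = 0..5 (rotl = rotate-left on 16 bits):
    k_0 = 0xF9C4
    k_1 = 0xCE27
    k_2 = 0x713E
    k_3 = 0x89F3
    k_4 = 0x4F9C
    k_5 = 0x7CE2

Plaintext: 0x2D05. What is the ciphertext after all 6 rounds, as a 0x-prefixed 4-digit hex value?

s_0 = plaintext = 0x2D05
s_1 = Round(s_0, k_0) = 0x0579
s_2 = Round(s_1, k_1) = 0x79DD
s_3 = Round(s_2, k_2) = 0xDDF5
s_4 = Round(s_3, k_3) = 0xF5CD
s_5 = Round(s_4, k_4) = 0xCD21
s_6 = Round(s_5, k_5) = 0x2191

0x2191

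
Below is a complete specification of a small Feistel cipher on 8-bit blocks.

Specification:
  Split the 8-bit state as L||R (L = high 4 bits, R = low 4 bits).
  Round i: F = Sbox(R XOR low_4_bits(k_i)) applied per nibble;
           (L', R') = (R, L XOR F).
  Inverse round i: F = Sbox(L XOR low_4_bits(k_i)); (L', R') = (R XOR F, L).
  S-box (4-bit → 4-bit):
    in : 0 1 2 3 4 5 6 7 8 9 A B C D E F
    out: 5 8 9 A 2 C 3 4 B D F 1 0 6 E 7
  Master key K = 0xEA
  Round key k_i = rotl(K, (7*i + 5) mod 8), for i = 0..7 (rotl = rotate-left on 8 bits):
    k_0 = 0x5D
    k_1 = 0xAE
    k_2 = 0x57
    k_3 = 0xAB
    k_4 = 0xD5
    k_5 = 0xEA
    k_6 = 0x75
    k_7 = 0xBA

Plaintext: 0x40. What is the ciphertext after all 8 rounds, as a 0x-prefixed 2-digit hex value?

s_0 = plaintext = 0x40
s_1 = Round(s_0, k_0) = 0x02
s_2 = Round(s_1, k_1) = 0x20
s_3 = Round(s_2, k_2) = 0x06
s_4 = Round(s_3, k_3) = 0x66
s_5 = Round(s_4, k_4) = 0x6C
s_6 = Round(s_5, k_5) = 0xC5
s_7 = Round(s_6, k_6) = 0x59
s_8 = Round(s_7, k_7) = 0x9F

0x9F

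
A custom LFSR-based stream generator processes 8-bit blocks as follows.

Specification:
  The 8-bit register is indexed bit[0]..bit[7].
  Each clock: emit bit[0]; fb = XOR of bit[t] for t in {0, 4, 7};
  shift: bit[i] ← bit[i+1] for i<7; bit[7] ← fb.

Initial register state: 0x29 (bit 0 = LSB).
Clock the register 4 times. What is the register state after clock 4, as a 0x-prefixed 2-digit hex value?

0x92

reg_0 = 0x29
clock 1: out=1, reg = 0x94
clock 2: out=0, reg = 0x4A
clock 3: out=0, reg = 0x25
clock 4: out=1, reg = 0x92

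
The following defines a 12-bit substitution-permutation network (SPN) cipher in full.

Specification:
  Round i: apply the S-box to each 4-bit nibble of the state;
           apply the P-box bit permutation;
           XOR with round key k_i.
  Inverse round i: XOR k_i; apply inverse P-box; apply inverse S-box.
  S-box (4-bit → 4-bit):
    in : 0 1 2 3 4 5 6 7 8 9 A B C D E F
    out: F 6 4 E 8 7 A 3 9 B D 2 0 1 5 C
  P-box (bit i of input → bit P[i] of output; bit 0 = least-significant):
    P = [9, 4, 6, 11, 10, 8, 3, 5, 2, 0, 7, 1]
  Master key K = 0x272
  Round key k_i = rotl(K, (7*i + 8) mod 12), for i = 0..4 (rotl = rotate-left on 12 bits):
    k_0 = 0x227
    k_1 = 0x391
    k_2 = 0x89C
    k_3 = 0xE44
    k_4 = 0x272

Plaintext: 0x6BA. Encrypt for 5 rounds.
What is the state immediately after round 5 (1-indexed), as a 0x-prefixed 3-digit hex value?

0x4DB

s_0 = plaintext = 0x6BA
s_1 = Round(s_0, k_0) = 0x964
s_2 = Round(s_1, k_1) = 0xAB6
s_3 = Round(s_2, k_2) = 0x10A
s_4 = Round(s_3, k_3) = 0x1AD
s_5 = Round(s_4, k_4) = 0x4DB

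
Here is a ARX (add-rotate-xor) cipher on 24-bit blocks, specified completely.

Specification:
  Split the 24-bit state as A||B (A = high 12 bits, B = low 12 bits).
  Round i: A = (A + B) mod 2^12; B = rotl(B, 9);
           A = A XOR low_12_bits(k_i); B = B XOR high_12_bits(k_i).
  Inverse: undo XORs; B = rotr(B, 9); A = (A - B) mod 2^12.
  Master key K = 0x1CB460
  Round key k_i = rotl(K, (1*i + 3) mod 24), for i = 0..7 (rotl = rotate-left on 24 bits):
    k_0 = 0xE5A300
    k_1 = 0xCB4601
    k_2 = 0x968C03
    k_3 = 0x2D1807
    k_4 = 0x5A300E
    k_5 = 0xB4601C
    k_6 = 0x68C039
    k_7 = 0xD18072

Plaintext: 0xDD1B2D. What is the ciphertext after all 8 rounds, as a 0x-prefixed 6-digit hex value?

0xC06E4A

s_0 = plaintext = 0xDD1B2D
s_1 = Round(s_0, k_0) = 0xBFE53F
s_2 = Round(s_1, k_1) = 0x73C213
s_3 = Round(s_2, k_2) = 0x54CF2A
s_4 = Round(s_3, k_3) = 0xC71734
s_5 = Round(s_4, k_4) = 0x3ABD45
s_6 = Round(s_5, k_5) = 0x0EC0EE
s_7 = Round(s_6, k_6) = 0x1E3A91
s_8 = Round(s_7, k_7) = 0xC06E4A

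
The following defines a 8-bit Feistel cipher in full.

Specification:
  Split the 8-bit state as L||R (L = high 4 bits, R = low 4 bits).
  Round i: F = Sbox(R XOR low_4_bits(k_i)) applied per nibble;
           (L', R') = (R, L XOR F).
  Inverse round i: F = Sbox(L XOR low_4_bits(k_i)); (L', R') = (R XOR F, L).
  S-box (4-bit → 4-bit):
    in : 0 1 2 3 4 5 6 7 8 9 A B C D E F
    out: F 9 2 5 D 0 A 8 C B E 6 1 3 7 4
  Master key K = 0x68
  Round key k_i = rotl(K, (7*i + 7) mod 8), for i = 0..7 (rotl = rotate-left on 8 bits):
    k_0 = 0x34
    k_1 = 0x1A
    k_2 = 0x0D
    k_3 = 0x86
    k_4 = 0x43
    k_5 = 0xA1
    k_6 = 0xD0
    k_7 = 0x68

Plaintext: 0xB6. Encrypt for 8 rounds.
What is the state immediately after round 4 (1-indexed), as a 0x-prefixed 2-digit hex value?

0xEF

s_0 = plaintext = 0xB6
s_1 = Round(s_0, k_0) = 0x69
s_2 = Round(s_1, k_1) = 0x93
s_3 = Round(s_2, k_2) = 0x3E
s_4 = Round(s_3, k_3) = 0xEF
s_5 = Round(s_4, k_4) = 0xFF
s_6 = Round(s_5, k_5) = 0xF8
s_7 = Round(s_6, k_6) = 0x83
s_8 = Round(s_7, k_7) = 0x3E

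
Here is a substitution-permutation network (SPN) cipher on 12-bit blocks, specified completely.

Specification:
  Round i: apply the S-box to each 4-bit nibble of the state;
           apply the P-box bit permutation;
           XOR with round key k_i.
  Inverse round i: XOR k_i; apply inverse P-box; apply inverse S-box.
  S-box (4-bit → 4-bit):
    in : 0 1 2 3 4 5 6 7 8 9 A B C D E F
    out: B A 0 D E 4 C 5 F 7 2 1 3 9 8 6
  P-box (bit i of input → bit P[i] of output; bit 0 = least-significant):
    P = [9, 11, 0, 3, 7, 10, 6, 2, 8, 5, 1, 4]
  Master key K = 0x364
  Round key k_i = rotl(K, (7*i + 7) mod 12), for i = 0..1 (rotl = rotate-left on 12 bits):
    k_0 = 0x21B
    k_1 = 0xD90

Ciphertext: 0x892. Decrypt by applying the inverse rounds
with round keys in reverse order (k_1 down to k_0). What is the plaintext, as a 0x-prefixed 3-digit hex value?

s_0 = ciphertext = 0x892
s_1 = InvRound(s_0, k_1) = 0x7A2
s_2 = InvRound(s_1, k_0) = 0x0C6

0x0C6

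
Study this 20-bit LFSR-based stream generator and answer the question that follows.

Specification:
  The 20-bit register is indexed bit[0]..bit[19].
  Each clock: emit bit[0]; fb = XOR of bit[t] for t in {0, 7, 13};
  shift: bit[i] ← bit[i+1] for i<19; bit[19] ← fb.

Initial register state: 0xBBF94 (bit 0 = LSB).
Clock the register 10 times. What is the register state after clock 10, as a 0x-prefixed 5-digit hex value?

reg_0 = 0xBBF94
clock 1: out=0, reg = 0x5DFCA
clock 2: out=0, reg = 0xAEFE5
clock 3: out=1, reg = 0xD77F2
clock 4: out=0, reg = 0x6BBF9
clock 5: out=1, reg = 0xB5DFC
clock 6: out=0, reg = 0xDAEFE
clock 7: out=0, reg = 0x6D77F
clock 8: out=1, reg = 0xB6BBF
clock 9: out=1, reg = 0xDB5DF
clock 10: out=1, reg = 0xEDAEF

0xEDAEF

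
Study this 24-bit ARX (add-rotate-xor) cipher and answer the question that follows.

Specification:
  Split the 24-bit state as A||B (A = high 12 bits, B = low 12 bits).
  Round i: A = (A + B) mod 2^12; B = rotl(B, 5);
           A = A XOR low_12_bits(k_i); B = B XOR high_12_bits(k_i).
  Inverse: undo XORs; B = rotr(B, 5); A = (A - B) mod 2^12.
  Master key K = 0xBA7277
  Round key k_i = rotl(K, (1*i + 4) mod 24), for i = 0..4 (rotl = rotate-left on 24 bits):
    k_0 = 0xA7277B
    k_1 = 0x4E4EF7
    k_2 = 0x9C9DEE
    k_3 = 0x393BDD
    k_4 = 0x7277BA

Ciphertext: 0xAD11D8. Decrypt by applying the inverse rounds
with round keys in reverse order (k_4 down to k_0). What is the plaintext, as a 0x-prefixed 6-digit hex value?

s_0 = ciphertext = 0xAD11D8
s_1 = InvRound(s_0, k_4) = 0xDB4FB7
s_2 = InvRound(s_1, k_3) = 0x408261
s_3 = InvRound(s_2, k_2) = 0x58945D
s_4 = InvRound(s_3, k_1) = 0xEF9C85
s_5 = InvRound(s_4, k_0) = 0xDCBBB7

0xDCBBB7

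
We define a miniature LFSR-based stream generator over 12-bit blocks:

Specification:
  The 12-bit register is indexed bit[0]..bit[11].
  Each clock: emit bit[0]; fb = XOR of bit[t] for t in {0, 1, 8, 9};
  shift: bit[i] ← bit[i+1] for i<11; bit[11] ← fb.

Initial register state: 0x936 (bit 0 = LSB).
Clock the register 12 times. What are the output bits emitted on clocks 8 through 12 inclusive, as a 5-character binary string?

reg_0 = 0x936
clock 1: out=0, reg = 0x49B
clock 2: out=1, reg = 0x24D
clock 3: out=1, reg = 0x126
clock 4: out=0, reg = 0x093
clock 5: out=1, reg = 0x049
clock 6: out=1, reg = 0x824
clock 7: out=0, reg = 0x412
clock 8: out=0, reg = 0xA09
clock 9: out=1, reg = 0x504
clock 10: out=0, reg = 0xA82
clock 11: out=0, reg = 0x541
clock 12: out=1, reg = 0x2A0

01001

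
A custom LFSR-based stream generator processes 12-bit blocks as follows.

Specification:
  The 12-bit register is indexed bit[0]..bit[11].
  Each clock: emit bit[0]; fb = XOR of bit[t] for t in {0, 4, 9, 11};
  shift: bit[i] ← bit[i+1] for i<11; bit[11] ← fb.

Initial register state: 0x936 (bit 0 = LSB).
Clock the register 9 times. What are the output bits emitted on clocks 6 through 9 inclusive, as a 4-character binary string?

reg_0 = 0x936
clock 1: out=0, reg = 0x49B
clock 2: out=1, reg = 0x24D
clock 3: out=1, reg = 0x126
clock 4: out=0, reg = 0x093
clock 5: out=1, reg = 0x049
clock 6: out=1, reg = 0x824
clock 7: out=0, reg = 0xC12
clock 8: out=0, reg = 0x609
clock 9: out=1, reg = 0x304

1001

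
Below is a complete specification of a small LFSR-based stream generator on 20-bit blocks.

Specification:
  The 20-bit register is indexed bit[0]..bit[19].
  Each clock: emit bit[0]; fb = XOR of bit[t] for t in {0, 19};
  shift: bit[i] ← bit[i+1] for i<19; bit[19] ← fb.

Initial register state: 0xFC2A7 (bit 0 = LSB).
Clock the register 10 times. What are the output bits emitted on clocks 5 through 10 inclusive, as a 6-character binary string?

reg_0 = 0xFC2A7
clock 1: out=1, reg = 0x7E153
clock 2: out=1, reg = 0xBF0A9
clock 3: out=1, reg = 0x5F854
clock 4: out=0, reg = 0x2FC2A
clock 5: out=0, reg = 0x17E15
clock 6: out=1, reg = 0x8BF0A
clock 7: out=0, reg = 0xC5F85
clock 8: out=1, reg = 0x62FC2
clock 9: out=0, reg = 0x317E1
clock 10: out=1, reg = 0x98BF0

010101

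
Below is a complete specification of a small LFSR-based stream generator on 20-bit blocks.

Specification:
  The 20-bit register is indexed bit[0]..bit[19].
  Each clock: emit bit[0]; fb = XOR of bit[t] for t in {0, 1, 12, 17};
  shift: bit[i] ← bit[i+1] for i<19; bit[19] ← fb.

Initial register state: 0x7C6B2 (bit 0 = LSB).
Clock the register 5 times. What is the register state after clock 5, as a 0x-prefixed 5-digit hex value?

0xA3E35

reg_0 = 0x7C6B2
clock 1: out=0, reg = 0x3E359
clock 2: out=1, reg = 0x1F1AC
clock 3: out=0, reg = 0x8F8D6
clock 4: out=0, reg = 0x47C6B
clock 5: out=1, reg = 0xA3E35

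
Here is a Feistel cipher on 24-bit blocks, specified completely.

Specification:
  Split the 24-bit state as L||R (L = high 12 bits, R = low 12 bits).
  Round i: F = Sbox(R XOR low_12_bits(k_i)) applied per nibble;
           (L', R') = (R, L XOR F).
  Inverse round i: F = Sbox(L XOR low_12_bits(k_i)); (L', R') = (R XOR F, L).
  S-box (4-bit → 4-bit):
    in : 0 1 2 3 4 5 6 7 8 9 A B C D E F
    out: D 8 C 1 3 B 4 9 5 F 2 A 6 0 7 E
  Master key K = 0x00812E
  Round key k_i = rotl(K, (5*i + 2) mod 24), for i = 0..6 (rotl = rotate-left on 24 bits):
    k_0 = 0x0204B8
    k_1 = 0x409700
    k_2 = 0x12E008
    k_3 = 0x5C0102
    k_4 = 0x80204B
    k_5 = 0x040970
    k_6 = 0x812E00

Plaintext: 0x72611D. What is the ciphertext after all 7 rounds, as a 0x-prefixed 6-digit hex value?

s_0 = plaintext = 0x72611D
s_1 = Round(s_0, k_0) = 0x11DC0D
s_2 = Round(s_1, k_1) = 0xC0DBCD
s_3 = Round(s_2, k_2) = 0xBCD666
s_4 = Round(s_3, k_3) = 0x66628E
s_5 = Round(s_4, k_4) = 0x28EA0D
s_6 = Round(s_5, k_5) = 0xA0D31E
s_7 = Round(s_6, k_6) = 0x31EA8A

0x31EA8A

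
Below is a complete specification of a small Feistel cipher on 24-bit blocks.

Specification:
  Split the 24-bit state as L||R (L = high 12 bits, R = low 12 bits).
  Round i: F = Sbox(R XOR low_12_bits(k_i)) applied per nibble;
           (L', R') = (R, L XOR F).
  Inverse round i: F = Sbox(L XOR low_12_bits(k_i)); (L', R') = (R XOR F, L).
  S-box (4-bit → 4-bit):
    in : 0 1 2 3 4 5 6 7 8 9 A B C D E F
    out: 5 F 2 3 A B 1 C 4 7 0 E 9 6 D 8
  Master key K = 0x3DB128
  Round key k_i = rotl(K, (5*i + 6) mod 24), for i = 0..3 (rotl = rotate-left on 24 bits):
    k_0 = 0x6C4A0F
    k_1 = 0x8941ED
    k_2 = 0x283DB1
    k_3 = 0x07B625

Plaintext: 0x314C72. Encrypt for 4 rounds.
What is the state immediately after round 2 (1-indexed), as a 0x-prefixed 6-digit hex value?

0x2D2F4A

s_0 = plaintext = 0x314C72
s_1 = Round(s_0, k_0) = 0xC722D2
s_2 = Round(s_1, k_1) = 0x2D2F4A
s_3 = Round(s_2, k_2) = 0xF4A05C
s_4 = Round(s_3, k_3) = 0x05CE8D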